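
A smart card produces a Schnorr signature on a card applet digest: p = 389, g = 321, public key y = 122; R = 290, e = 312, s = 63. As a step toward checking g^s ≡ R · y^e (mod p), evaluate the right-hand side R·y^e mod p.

122^2 = 14884 ≡ 102
122^4 ≡ 102^2 = 10404 ≡ 290
122^8 ≡ 290^2 = 84100 ≡ 76
122^16 ≡ 76^2 = 5776 ≡ 330
122^32 ≡ 330^2 = 108900 ≡ 369
122^64 ≡ 369^2 = 136161 ≡ 11
122^128 ≡ 11^2 = 121
122^256 ≡ 121^2 = 14641 ≡ 248
312 = 256 + 32 + 16 + 8, so 122^312 ≡ 248·369·330·76 ≡ 343 (mod 389)
R · y^e ≡ 290·343 = 99470 ≡ 275 (mod 389)

275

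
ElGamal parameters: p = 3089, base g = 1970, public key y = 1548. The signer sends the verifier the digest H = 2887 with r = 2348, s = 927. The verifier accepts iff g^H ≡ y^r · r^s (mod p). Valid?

Left side g^H mod p:
1970^2 = 3880900 ≡ 1116
1970^4 ≡ 1116^2 = 1245456 ≡ 589
1970^8 ≡ 589^2 = 346921 ≡ 953
1970^16 ≡ 953^2 = 908209 ≡ 43
1970^32 ≡ 43^2 = 1849
1970^64 ≡ 1849^2 = 3418801 ≡ 2367
1970^128 ≡ 2367^2 = 5602689 ≡ 2332
1970^256 ≡ 2332^2 = 5438224 ≡ 1584
1970^512 ≡ 1584^2 = 2509056 ≡ 788
1970^1024 ≡ 788^2 = 620944 ≡ 55
1970^2048 ≡ 55^2 = 3025
2887 = 2048 + 512 + 256 + 64 + 4 + 2 + 1, so 1970^2887 ≡ 3025·788·1584·2367·589·1116·1970 ≡ 419 (mod 3089)
Right side y^r · r^s mod p:
1548^2 = 2396304 ≡ 2329
1548^4 ≡ 2329^2 = 5424241 ≡ 3046
1548^8 ≡ 3046^2 = 9278116 ≡ 1849
1548^16 ≡ 1849^2 = 3418801 ≡ 2367
1548^32 ≡ 2367^2 = 5602689 ≡ 2332
1548^64 ≡ 2332^2 = 5438224 ≡ 1584
1548^128 ≡ 1584^2 = 2509056 ≡ 788
1548^256 ≡ 788^2 = 620944 ≡ 55
1548^512 ≡ 55^2 = 3025
1548^1024 ≡ 3025^2 = 9150625 ≡ 1007
1548^2048 ≡ 1007^2 = 1014049 ≡ 857
2348 = 2048 + 256 + 32 + 8 + 4, so 1548^2348 ≡ 857·55·2332·1849·3046 ≡ 757 (mod 3089)
2348^2 = 5513104 ≡ 2328
2348^4 ≡ 2328^2 = 5419584 ≡ 1478
2348^8 ≡ 1478^2 = 2184484 ≡ 561
2348^16 ≡ 561^2 = 314721 ≡ 2732
2348^32 ≡ 2732^2 = 7463824 ≡ 800
2348^64 ≡ 800^2 = 640000 ≡ 577
2348^128 ≡ 577^2 = 332929 ≡ 2406
2348^256 ≡ 2406^2 = 5788836 ≡ 50
2348^512 ≡ 50^2 = 2500
927 = 512 + 256 + 128 + 16 + 8 + 4 + 2 + 1, so 2348^927 ≡ 2500·50·2406·2732·561·1478·2328·2348 ≡ 327 (mod 3089)
757·327 = 247539 ≡ 419 (mod 3089)
419 ≡ 419 (mod 3089), so the signature is genuine.

yes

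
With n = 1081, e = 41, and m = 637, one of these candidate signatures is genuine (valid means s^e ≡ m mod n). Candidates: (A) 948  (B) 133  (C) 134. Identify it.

B

Candidate A: 948^41 mod 1081 = 444
Candidate B: 133^41 mod 1081 = 637
  → matches m = 637
Candidate C: 134^41 mod 1081 = 428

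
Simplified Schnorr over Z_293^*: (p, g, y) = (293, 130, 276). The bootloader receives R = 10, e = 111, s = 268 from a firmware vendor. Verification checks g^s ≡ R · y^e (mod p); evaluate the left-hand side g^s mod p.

150

130^2 = 16900 ≡ 199
130^4 ≡ 199^2 = 39601 ≡ 46
130^8 ≡ 46^2 = 2116 ≡ 65
130^16 ≡ 65^2 = 4225 ≡ 123
130^32 ≡ 123^2 = 15129 ≡ 186
130^64 ≡ 186^2 = 34596 ≡ 22
130^128 ≡ 22^2 = 484 ≡ 191
130^256 ≡ 191^2 = 36481 ≡ 149
268 = 256 + 8 + 4, so 130^268 ≡ 149·65·46 ≡ 150 (mod 293)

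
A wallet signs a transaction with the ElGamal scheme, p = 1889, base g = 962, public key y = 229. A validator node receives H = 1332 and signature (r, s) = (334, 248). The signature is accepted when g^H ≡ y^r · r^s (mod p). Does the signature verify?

Left side g^H mod p:
962^2 = 925444 ≡ 1723
962^4 ≡ 1723^2 = 2968729 ≡ 1110
962^8 ≡ 1110^2 = 1232100 ≡ 472
962^16 ≡ 472^2 = 222784 ≡ 1771
962^32 ≡ 1771^2 = 3136441 ≡ 701
962^64 ≡ 701^2 = 491401 ≡ 261
962^128 ≡ 261^2 = 68121 ≡ 117
962^256 ≡ 117^2 = 13689 ≡ 466
962^512 ≡ 466^2 = 217156 ≡ 1810
962^1024 ≡ 1810^2 = 3276100 ≡ 574
1332 = 1024 + 256 + 32 + 16 + 4, so 962^1332 ≡ 574·466·701·1771·1110 ≡ 362 (mod 1889)
Right side y^r · r^s mod p:
229^2 = 52441 ≡ 1438
229^4 ≡ 1438^2 = 2067844 ≡ 1278
229^8 ≡ 1278^2 = 1633284 ≡ 1188
229^16 ≡ 1188^2 = 1411344 ≡ 261
229^32 ≡ 261^2 = 68121 ≡ 117
229^64 ≡ 117^2 = 13689 ≡ 466
229^128 ≡ 466^2 = 217156 ≡ 1810
229^256 ≡ 1810^2 = 3276100 ≡ 574
334 = 256 + 64 + 8 + 4 + 2, so 229^334 ≡ 574·466·1188·1278·1438 ≡ 273 (mod 1889)
334^2 = 111556 ≡ 105
334^4 ≡ 105^2 = 11025 ≡ 1580
334^8 ≡ 1580^2 = 2496400 ≡ 1031
334^16 ≡ 1031^2 = 1062961 ≡ 1343
334^32 ≡ 1343^2 = 1803649 ≡ 1543
334^64 ≡ 1543^2 = 2380849 ≡ 709
334^128 ≡ 709^2 = 502681 ≡ 207
248 = 128 + 64 + 32 + 16 + 8, so 334^248 ≡ 207·709·1543·1343·1031 ≡ 1489 (mod 1889)
273·1489 = 406497 ≡ 362 (mod 1889)
362 ≡ 362 (mod 1889), so the signature is genuine.

verifies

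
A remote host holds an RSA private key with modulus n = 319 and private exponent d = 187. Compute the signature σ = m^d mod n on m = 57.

m^187 mod 319 = 260

260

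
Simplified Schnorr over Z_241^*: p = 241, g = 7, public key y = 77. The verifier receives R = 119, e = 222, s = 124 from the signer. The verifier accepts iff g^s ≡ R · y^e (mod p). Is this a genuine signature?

genuine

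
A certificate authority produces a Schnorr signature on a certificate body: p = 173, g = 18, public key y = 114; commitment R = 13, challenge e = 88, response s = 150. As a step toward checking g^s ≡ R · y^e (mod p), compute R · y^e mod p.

114^2 = 12996 ≡ 21
114^4 ≡ 21^2 = 441 ≡ 95
114^8 ≡ 95^2 = 9025 ≡ 29
114^16 ≡ 29^2 = 841 ≡ 149
114^32 ≡ 149^2 = 22201 ≡ 57
114^64 ≡ 57^2 = 3249 ≡ 135
88 = 64 + 16 + 8, so 114^88 ≡ 135·149·29 ≡ 152 (mod 173)
R · y^e ≡ 13·152 = 1976 ≡ 73 (mod 173)

73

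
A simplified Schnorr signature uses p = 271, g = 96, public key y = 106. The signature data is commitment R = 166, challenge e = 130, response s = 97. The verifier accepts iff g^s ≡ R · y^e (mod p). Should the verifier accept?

g^s mod p:
Squares mod 271: 96^1≡96, 96^2≡2, 96^4≡4, 96^8≡16, 96^16≡256, 96^32≡225, 96^64≡219
97 = 64 + 32 + 1, so 96^97 ≡ 219·225·96 ≡ 95 (mod 271)
R · y^e mod p:
Squares mod 271: 106^1≡106, 106^2≡125, 106^4≡178, 106^8≡248, 106^16≡258, 106^32≡169, 106^64≡106, 106^128≡125
130 = 128 + 2, so 106^130 ≡ 125·125 ≡ 178 (mod 271)
166·178 = 29548 ≡ 9 (mod 271)
95 ≠ 9; the check fails.

reject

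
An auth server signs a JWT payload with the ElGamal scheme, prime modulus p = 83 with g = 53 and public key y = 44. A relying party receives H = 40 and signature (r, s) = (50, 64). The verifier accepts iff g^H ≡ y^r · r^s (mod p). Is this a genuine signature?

genuine

Left side g^H mod p:
53^2 = 2809 ≡ 70
53^4 ≡ 70^2 = 4900 ≡ 3
53^8 ≡ 3^2 = 9
53^16 ≡ 9^2 = 81
53^32 ≡ 81^2 = 6561 ≡ 4
40 = 32 + 8, so 53^40 ≡ 4·9 ≡ 36 (mod 83)
Right side y^r · r^s mod p:
44^2 = 1936 ≡ 27
44^4 ≡ 27^2 = 729 ≡ 65
44^8 ≡ 65^2 = 4225 ≡ 75
44^16 ≡ 75^2 = 5625 ≡ 64
44^32 ≡ 64^2 = 4096 ≡ 29
50 = 32 + 16 + 2, so 44^50 ≡ 29·64·27 ≡ 63 (mod 83)
50^2 = 2500 ≡ 10
50^4 ≡ 10^2 = 100 ≡ 17
50^8 ≡ 17^2 = 289 ≡ 40
50^16 ≡ 40^2 = 1600 ≡ 23
50^32 ≡ 23^2 = 529 ≡ 31
50^64 ≡ 31^2 = 961 ≡ 48
63·48 = 3024 ≡ 36 (mod 83)
36 ≡ 36 (mod 83), so the signature is genuine.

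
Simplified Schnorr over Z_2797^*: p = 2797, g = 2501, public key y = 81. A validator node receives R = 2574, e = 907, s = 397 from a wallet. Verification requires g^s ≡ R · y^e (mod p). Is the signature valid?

g^s mod p:
2501^2 = 6255001 ≡ 909
2501^4 ≡ 909^2 = 826281 ≡ 1166
2501^8 ≡ 1166^2 = 1359556 ≡ 214
2501^16 ≡ 214^2 = 45796 ≡ 1044
2501^32 ≡ 1044^2 = 1089936 ≡ 1903
2501^64 ≡ 1903^2 = 3621409 ≡ 2091
2501^128 ≡ 2091^2 = 4372281 ≡ 570
2501^256 ≡ 570^2 = 324900 ≡ 448
397 = 256 + 128 + 8 + 4 + 1, so 2501^397 ≡ 448·570·214·1166·2501 ≡ 2012 (mod 2797)
R · y^e mod p:
81^2 = 6561 ≡ 967
81^4 ≡ 967^2 = 935089 ≡ 891
81^8 ≡ 891^2 = 793881 ≡ 2330
81^16 ≡ 2330^2 = 5428900 ≡ 2720
81^32 ≡ 2720^2 = 7398400 ≡ 335
81^64 ≡ 335^2 = 112225 ≡ 345
81^128 ≡ 345^2 = 119025 ≡ 1551
81^256 ≡ 1551^2 = 2405601 ≡ 181
81^512 ≡ 181^2 = 32761 ≡ 1994
907 = 512 + 256 + 128 + 8 + 2 + 1, so 81^907 ≡ 1994·181·1551·2330·967·81 ≡ 292 (mod 2797)
2574·292 = 751608 ≡ 2012 (mod 2797)
2012 ≡ 2012 (mod 2797); signature holds.

valid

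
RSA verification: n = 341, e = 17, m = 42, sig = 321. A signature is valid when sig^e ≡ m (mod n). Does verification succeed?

fails

Squares mod 341: sig^1≡321, sig^2≡59, sig^4≡71, sig^8≡267, sig^16≡20
17 = 16 + 1, so sig^17 ≡ 20·321 ≡ 282 (mod 341)
The recovered value 282 does not match the digest 42.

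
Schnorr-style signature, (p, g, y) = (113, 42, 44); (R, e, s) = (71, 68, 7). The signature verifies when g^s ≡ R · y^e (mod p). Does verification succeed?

fails

g^s mod p:
42^2 = 1764 ≡ 69
42^4 ≡ 69^2 = 4761 ≡ 15
7 = 4 + 2 + 1, so 42^7 ≡ 15·69·42 ≡ 78 (mod 113)
R · y^e mod p:
44^2 = 1936 ≡ 15
44^4 ≡ 15^2 = 225 ≡ 112
44^8 ≡ 112^2 = 12544 ≡ 1
44^16 ≡ 1^2 = 1
44^32 ≡ 1^2 = 1
44^64 ≡ 1^2 = 1
68 = 64 + 4, so 44^68 ≡ 1·112 ≡ 112 (mod 113)
71·112 = 7952 ≡ 42 (mod 113)
78 ≠ 42; the check fails.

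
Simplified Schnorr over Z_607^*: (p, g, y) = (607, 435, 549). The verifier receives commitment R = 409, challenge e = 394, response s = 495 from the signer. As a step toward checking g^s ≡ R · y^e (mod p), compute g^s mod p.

435^2 = 189225 ≡ 448
435^4 ≡ 448^2 = 200704 ≡ 394
435^8 ≡ 394^2 = 155236 ≡ 451
435^16 ≡ 451^2 = 203401 ≡ 56
435^32 ≡ 56^2 = 3136 ≡ 101
435^64 ≡ 101^2 = 10201 ≡ 489
435^128 ≡ 489^2 = 239121 ≡ 570
435^256 ≡ 570^2 = 324900 ≡ 155
495 = 256 + 128 + 64 + 32 + 8 + 4 + 2 + 1, so 435^495 ≡ 155·570·489·101·451·394·448·435 ≡ 490 (mod 607)

490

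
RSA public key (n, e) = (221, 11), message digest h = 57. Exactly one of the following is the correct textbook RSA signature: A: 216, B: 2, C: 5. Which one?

Candidate A: Squares mod 221: 216^1≡216, 216^2≡25, 216^4≡183, 216^8≡118; 11 = 8 + 2 + 1, so 216^11 ≡ 118·25·216 ≡ 57 (mod 221)
  → matches h = 57
Candidate B: Squares mod 221: 2^1≡2, 2^2≡4, 2^4≡16, 2^8≡35; 11 = 8 + 2 + 1, so 2^11 ≡ 35·4·2 ≡ 59 (mod 221)
Candidate C: Squares mod 221: 5^1≡5, 5^2≡25, 5^4≡183, 5^8≡118; 11 = 8 + 2 + 1, so 5^11 ≡ 118·25·5 ≡ 164 (mod 221)

A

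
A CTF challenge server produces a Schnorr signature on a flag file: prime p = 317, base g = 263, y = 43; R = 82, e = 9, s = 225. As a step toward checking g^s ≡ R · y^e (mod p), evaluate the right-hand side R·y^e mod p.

Squares mod 317: 43^1≡43, 43^2≡264, 43^4≡273, 43^8≡34
9 = 8 + 1, so 43^9 ≡ 34·43 ≡ 194 (mod 317)
R · y^e ≡ 82·194 = 15908 ≡ 58 (mod 317)

58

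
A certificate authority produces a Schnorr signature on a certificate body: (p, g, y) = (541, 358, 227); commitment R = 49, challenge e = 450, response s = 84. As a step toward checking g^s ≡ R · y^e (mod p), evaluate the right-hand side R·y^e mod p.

370

227^2 = 51529 ≡ 134
227^4 ≡ 134^2 = 17956 ≡ 103
227^8 ≡ 103^2 = 10609 ≡ 330
227^16 ≡ 330^2 = 108900 ≡ 159
227^32 ≡ 159^2 = 25281 ≡ 395
227^64 ≡ 395^2 = 156025 ≡ 217
227^128 ≡ 217^2 = 47089 ≡ 22
227^256 ≡ 22^2 = 484
450 = 256 + 128 + 64 + 2, so 227^450 ≡ 484·22·217·134 ≡ 129 (mod 541)
R · y^e ≡ 49·129 = 6321 ≡ 370 (mod 541)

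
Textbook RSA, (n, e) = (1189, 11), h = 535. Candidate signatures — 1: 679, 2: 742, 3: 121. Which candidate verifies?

3

Candidate 1: Squares mod 1189: 679^1≡679, 679^2≡898, 679^4≡262, 679^8≡871; 11 = 8 + 2 + 1, so 679^11 ≡ 871·898·679 ≡ 597 (mod 1189)
Candidate 2: Squares mod 1189: 742^1≡742, 742^2≡57, 742^4≡871, 742^8≡59; 11 = 8 + 2 + 1, so 742^11 ≡ 59·57·742 ≡ 824 (mod 1189)
Candidate 3: Squares mod 1189: 121^1≡121, 121^2≡373, 121^4≡16, 121^8≡256; 11 = 8 + 2 + 1, so 121^11 ≡ 256·373·121 ≡ 535 (mod 1189)
  → matches h = 535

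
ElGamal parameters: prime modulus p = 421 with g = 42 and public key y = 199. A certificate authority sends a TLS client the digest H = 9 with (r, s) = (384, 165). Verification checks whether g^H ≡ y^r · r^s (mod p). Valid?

Left side g^H mod p:
42^2 = 1764 ≡ 80
42^4 ≡ 80^2 = 6400 ≡ 85
42^8 ≡ 85^2 = 7225 ≡ 68
9 = 8 + 1, so 42^9 ≡ 68·42 ≡ 330 (mod 421)
Right side y^r · r^s mod p:
199^2 = 39601 ≡ 27
199^4 ≡ 27^2 = 729 ≡ 308
199^8 ≡ 308^2 = 94864 ≡ 139
199^16 ≡ 139^2 = 19321 ≡ 376
199^32 ≡ 376^2 = 141376 ≡ 341
199^64 ≡ 341^2 = 116281 ≡ 85
199^128 ≡ 85^2 = 7225 ≡ 68
199^256 ≡ 68^2 = 4624 ≡ 414
384 = 256 + 128, so 199^384 ≡ 414·68 ≡ 366 (mod 421)
384^2 = 147456 ≡ 106
384^4 ≡ 106^2 = 11236 ≡ 290
384^8 ≡ 290^2 = 84100 ≡ 321
384^16 ≡ 321^2 = 103041 ≡ 317
384^32 ≡ 317^2 = 100489 ≡ 291
384^64 ≡ 291^2 = 84681 ≡ 60
384^128 ≡ 60^2 = 3600 ≡ 232
165 = 128 + 32 + 4 + 1, so 384^165 ≡ 232·291·290·384 ≡ 415 (mod 421)
366·415 = 151890 ≡ 330 (mod 421)
330 ≡ 330 (mod 421), so the signature is genuine.

yes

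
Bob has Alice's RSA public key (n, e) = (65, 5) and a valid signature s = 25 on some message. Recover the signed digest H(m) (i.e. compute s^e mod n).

s^2 ≡ 25^2 = 625 ≡ 40
s^4 ≡ 40^2 = 1600 ≡ 40
5 = 4 + 1, so s^5 ≡ 40·25 ≡ 25 (mod 65)

25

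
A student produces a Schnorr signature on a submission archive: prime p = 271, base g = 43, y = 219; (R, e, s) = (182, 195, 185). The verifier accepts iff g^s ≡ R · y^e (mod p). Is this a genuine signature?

forged

g^s mod p:
Squares mod 271: 43^1≡43, 43^2≡223, 43^4≡136, 43^8≡68, 43^16≡17, 43^32≡18, 43^64≡53, 43^128≡99
185 = 128 + 32 + 16 + 8 + 1, so 43^185 ≡ 99·18·17·68·43 ≡ 54 (mod 271)
R · y^e mod p:
Squares mod 271: 219^1≡219, 219^2≡265, 219^4≡36, 219^8≡212, 219^16≡229, 219^32≡138, 219^64≡74, 219^128≡56
195 = 128 + 64 + 2 + 1, so 219^195 ≡ 56·74·265·219 ≡ 258 (mod 271)
182·258 = 46956 ≡ 73 (mod 271)
54 ≠ 73; the check fails.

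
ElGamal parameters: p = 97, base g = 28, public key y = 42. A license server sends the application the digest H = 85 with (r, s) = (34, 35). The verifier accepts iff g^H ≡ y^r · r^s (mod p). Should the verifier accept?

accept

Left side g^H mod p:
28^85 mod 97 = 51
Right side y^r · r^s mod p:
42^34 mod 97 = 18
34^35 mod 97 = 19
18·19 = 342 ≡ 51 (mod 97)
51 ≡ 51 (mod 97), so the signature is genuine.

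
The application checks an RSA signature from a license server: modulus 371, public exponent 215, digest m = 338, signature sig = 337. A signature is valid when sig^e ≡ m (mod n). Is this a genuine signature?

sig^2 ≡ 337^2 = 113569 ≡ 43
sig^4 ≡ 43^2 = 1849 ≡ 365
sig^8 ≡ 365^2 = 133225 ≡ 36
sig^16 ≡ 36^2 = 1296 ≡ 183
sig^32 ≡ 183^2 = 33489 ≡ 99
sig^64 ≡ 99^2 = 9801 ≡ 155
sig^128 ≡ 155^2 = 24025 ≡ 281
215 = 128 + 64 + 16 + 4 + 2 + 1, so sig^215 ≡ 281·155·183·365·43·337 ≡ 239 (mod 371)
The recovered value 239 does not match the digest 338.

forged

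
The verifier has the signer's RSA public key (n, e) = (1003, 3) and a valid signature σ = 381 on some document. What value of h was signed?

σ^2 ≡ 381^2 = 145161 ≡ 729
3 = 2 + 1, so σ^3 ≡ 729·381 ≡ 921 (mod 1003)

921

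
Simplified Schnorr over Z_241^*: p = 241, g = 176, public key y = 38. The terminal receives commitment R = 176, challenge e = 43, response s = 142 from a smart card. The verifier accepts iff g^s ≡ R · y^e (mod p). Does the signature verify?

g^s mod p:
176^142 mod 241 = 209
R · y^e mod p:
38^43 mod 241 = 176
176·176 = 30976 ≡ 128 (mod 241)
209 ≠ 128; the check fails.

does not verify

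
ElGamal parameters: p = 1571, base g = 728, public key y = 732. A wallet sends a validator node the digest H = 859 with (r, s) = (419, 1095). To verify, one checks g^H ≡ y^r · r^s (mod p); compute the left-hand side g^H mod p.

559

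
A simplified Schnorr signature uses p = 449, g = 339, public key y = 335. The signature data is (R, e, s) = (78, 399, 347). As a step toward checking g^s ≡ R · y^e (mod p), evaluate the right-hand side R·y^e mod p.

335^2 = 112225 ≡ 424
335^4 ≡ 424^2 = 179776 ≡ 176
335^8 ≡ 176^2 = 30976 ≡ 444
335^16 ≡ 444^2 = 197136 ≡ 25
335^32 ≡ 25^2 = 625 ≡ 176
335^64 ≡ 176^2 = 30976 ≡ 444
335^128 ≡ 444^2 = 197136 ≡ 25
335^256 ≡ 25^2 = 625 ≡ 176
399 = 256 + 128 + 8 + 4 + 2 + 1, so 335^399 ≡ 176·25·444·176·424·335 ≡ 67 (mod 449)
R · y^e ≡ 78·67 = 5226 ≡ 287 (mod 449)

287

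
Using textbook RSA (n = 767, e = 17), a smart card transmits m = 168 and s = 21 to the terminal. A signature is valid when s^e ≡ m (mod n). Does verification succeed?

fails

s^17 mod 767 = 697
The recovered value 697 does not match the digest 168.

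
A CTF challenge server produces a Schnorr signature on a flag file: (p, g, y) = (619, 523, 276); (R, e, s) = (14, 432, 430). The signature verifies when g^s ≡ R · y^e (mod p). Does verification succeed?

fails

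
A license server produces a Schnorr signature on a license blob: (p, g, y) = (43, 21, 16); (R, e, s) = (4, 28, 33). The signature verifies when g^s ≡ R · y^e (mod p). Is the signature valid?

valid

g^s mod p:
21^2 = 441 ≡ 11
21^4 ≡ 11^2 = 121 ≡ 35
21^8 ≡ 35^2 = 1225 ≡ 21
21^16 ≡ 21^2 = 441 ≡ 11
21^32 ≡ 11^2 = 121 ≡ 35
33 = 32 + 1, so 21^33 ≡ 35·21 ≡ 4 (mod 43)
R · y^e mod p:
16^2 = 256 ≡ 41
16^4 ≡ 41^2 = 1681 ≡ 4
16^8 ≡ 4^2 = 16
16^16 ≡ 16^2 = 256 ≡ 41
28 = 16 + 8 + 4, so 16^28 ≡ 41·16·4 ≡ 1 (mod 43)
4·1 = 4 ≡ 4 (mod 43)
4 ≡ 4 (mod 43); signature holds.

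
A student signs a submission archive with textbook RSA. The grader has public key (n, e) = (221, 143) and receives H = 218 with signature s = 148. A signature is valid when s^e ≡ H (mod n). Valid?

no

s^143 mod 221 = 112
s^143 mod 221 = 112, but H = 218.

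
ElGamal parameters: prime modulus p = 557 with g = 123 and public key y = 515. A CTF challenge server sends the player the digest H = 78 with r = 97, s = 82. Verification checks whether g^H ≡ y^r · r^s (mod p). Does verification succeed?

passes

Left side g^H mod p:
123^78 mod 557 = 33
Right side y^r · r^s mod p:
515^97 mod 557 = 225
97^82 mod 557 = 15
225·15 = 3375 ≡ 33 (mod 557)
33 ≡ 33 (mod 557), so the signature is genuine.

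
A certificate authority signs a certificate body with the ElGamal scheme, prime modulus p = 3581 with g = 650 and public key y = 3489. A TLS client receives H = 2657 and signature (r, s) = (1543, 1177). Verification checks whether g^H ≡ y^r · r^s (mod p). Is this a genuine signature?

Left side g^H mod p:
Squares mod 3581: 650^1≡650, 650^2≡3523, 650^4≡3364, 650^8≡536, 650^16≡816, 650^32≡3371, 650^64≡1128, 650^128≡1129, 650^256≡3386, 650^512≡2215, 650^1024≡255, 650^2048≡567
2657 = 2048 + 512 + 64 + 32 + 1, so 650^2657 ≡ 567·2215·1128·3371·650 ≡ 1312 (mod 3581)
Right side y^r · r^s mod p:
Squares mod 3581: 3489^1≡3489, 3489^2≡1302, 3489^4≡1391, 3489^8≡1141, 3489^16≡1978, 3489^32≡2032, 3489^64≡131, 3489^128≡2837, 3489^256≡2062, 3489^512≡1197, 3489^1024≡409
1543 = 1024 + 512 + 4 + 2 + 1, so 3489^1543 ≡ 409·1197·1391·1302·3489 ≡ 2891 (mod 3581)
Squares mod 3581: 1543^1≡1543, 1543^2≡3065, 1543^4≡1262, 1543^8≡2680, 1543^16≡2495, 1543^32≡1247, 1543^64≡855, 1543^128≡501, 1543^256≡331, 1543^512≡2131, 1543^1024≡453
1177 = 1024 + 128 + 16 + 8 + 1, so 1543^1177 ≡ 453·501·2495·2680·1543 ≡ 2811 (mod 3581)
2891·2811 = 8126601 ≡ 1312 (mod 3581)
1312 ≡ 1312 (mod 3581), so the signature is genuine.

genuine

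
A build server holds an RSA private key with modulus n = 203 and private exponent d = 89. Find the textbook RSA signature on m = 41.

Squares mod 203: m^1≡41, m^2≡57, m^4≡1, m^8≡1, m^16≡1, m^32≡1, m^64≡1
89 = 64 + 16 + 8 + 1, so m^89 ≡ 1·1·1·41 ≡ 41 (mod 203)

41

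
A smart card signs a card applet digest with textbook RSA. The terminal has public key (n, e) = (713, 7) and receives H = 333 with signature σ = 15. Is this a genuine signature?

σ^2 ≡ 15^2 = 225
σ^4 ≡ 225^2 = 50625 ≡ 2
7 = 4 + 2 + 1, so σ^7 ≡ 2·225·15 ≡ 333 (mod 713)
σ^7 mod 713 = 333 matches H.

genuine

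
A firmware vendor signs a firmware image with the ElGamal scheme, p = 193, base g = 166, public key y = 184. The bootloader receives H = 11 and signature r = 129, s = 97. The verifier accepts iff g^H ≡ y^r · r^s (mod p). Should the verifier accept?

accept

Left side g^H mod p:
166^2 = 27556 ≡ 150
166^4 ≡ 150^2 = 22500 ≡ 112
166^8 ≡ 112^2 = 12544 ≡ 192
11 = 8 + 2 + 1, so 166^11 ≡ 192·150·166 ≡ 190 (mod 193)
Right side y^r · r^s mod p:
184^2 = 33856 ≡ 81
184^4 ≡ 81^2 = 6561 ≡ 192
184^8 ≡ 192^2 = 36864 ≡ 1
184^16 ≡ 1^2 = 1
184^32 ≡ 1^2 = 1
184^64 ≡ 1^2 = 1
184^128 ≡ 1^2 = 1
129 = 128 + 1, so 184^129 ≡ 1·184 ≡ 184 (mod 193)
129^2 = 16641 ≡ 43
129^4 ≡ 43^2 = 1849 ≡ 112
129^8 ≡ 112^2 = 12544 ≡ 192
129^16 ≡ 192^2 = 36864 ≡ 1
129^32 ≡ 1^2 = 1
129^64 ≡ 1^2 = 1
97 = 64 + 32 + 1, so 129^97 ≡ 1·1·129 ≡ 129 (mod 193)
184·129 = 23736 ≡ 190 (mod 193)
190 ≡ 190 (mod 193), so the signature is genuine.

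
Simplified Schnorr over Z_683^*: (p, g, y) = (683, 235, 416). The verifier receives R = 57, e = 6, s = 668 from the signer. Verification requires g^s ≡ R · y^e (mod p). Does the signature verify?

g^s mod p:
235^2 = 55225 ≡ 585
235^4 ≡ 585^2 = 342225 ≡ 42
235^8 ≡ 42^2 = 1764 ≡ 398
235^16 ≡ 398^2 = 158404 ≡ 631
235^32 ≡ 631^2 = 398161 ≡ 655
235^64 ≡ 655^2 = 429025 ≡ 101
235^128 ≡ 101^2 = 10201 ≡ 639
235^256 ≡ 639^2 = 408321 ≡ 570
235^512 ≡ 570^2 = 324900 ≡ 475
668 = 512 + 128 + 16 + 8 + 4, so 235^668 ≡ 475·639·631·398·42 ≡ 501 (mod 683)
R · y^e mod p:
416^2 = 173056 ≡ 257
416^4 ≡ 257^2 = 66049 ≡ 481
6 = 4 + 2, so 416^6 ≡ 481·257 ≡ 677 (mod 683)
57·677 = 38589 ≡ 341 (mod 683)
501 ≠ 341; the check fails.

does not verify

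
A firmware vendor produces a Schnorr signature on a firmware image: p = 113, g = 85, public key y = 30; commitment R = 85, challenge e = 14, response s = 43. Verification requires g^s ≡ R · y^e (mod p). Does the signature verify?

verifies

g^s mod p:
85^2 = 7225 ≡ 106
85^4 ≡ 106^2 = 11236 ≡ 49
85^8 ≡ 49^2 = 2401 ≡ 28
85^16 ≡ 28^2 = 784 ≡ 106
85^32 ≡ 106^2 = 11236 ≡ 49
43 = 32 + 8 + 2 + 1, so 85^43 ≡ 49·28·106·85 ≡ 85 (mod 113)
R · y^e mod p:
30^2 = 900 ≡ 109
30^4 ≡ 109^2 = 11881 ≡ 16
30^8 ≡ 16^2 = 256 ≡ 30
14 = 8 + 4 + 2, so 30^14 ≡ 30·16·109 ≡ 1 (mod 113)
85·1 = 85 ≡ 85 (mod 113)
85 ≡ 85 (mod 113); signature holds.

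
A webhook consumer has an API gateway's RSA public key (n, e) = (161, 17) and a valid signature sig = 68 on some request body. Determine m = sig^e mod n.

45

sig^2 ≡ 68^2 = 4624 ≡ 116
sig^4 ≡ 116^2 = 13456 ≡ 93
sig^8 ≡ 93^2 = 8649 ≡ 116
sig^16 ≡ 116^2 = 13456 ≡ 93
17 = 16 + 1, so sig^17 ≡ 93·68 ≡ 45 (mod 161)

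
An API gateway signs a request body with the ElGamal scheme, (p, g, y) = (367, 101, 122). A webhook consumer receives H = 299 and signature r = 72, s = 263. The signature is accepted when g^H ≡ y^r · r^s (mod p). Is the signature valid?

Left side g^H mod p:
101^2 = 10201 ≡ 292
101^4 ≡ 292^2 = 85264 ≡ 120
101^8 ≡ 120^2 = 14400 ≡ 87
101^16 ≡ 87^2 = 7569 ≡ 229
101^32 ≡ 229^2 = 52441 ≡ 327
101^64 ≡ 327^2 = 106929 ≡ 132
101^128 ≡ 132^2 = 17424 ≡ 175
101^256 ≡ 175^2 = 30625 ≡ 164
299 = 256 + 32 + 8 + 2 + 1, so 101^299 ≡ 164·327·87·292·101 ≡ 151 (mod 367)
Right side y^r · r^s mod p:
122^2 = 14884 ≡ 204
122^4 ≡ 204^2 = 41616 ≡ 145
122^8 ≡ 145^2 = 21025 ≡ 106
122^16 ≡ 106^2 = 11236 ≡ 226
122^32 ≡ 226^2 = 51076 ≡ 63
122^64 ≡ 63^2 = 3969 ≡ 299
72 = 64 + 8, so 122^72 ≡ 299·106 ≡ 132 (mod 367)
72^2 = 5184 ≡ 46
72^4 ≡ 46^2 = 2116 ≡ 281
72^8 ≡ 281^2 = 78961 ≡ 56
72^16 ≡ 56^2 = 3136 ≡ 200
72^32 ≡ 200^2 = 40000 ≡ 364
72^64 ≡ 364^2 = 132496 ≡ 9
72^128 ≡ 9^2 = 81
72^256 ≡ 81^2 = 6561 ≡ 322
263 = 256 + 4 + 2 + 1, so 72^263 ≡ 322·281·46·72 ≡ 332 (mod 367)
132·332 = 43824 ≡ 151 (mod 367)
151 ≡ 151 (mod 367), so the signature is genuine.

valid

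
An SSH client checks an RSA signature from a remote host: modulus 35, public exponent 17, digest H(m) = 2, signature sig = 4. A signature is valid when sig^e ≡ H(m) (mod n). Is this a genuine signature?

forged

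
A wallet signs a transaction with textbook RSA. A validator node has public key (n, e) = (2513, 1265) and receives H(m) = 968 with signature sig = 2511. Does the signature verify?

does not verify

sig^2 ≡ 2511^2 = 6305121 ≡ 4
sig^4 ≡ 4^2 = 16
sig^8 ≡ 16^2 = 256
sig^16 ≡ 256^2 = 65536 ≡ 198
sig^32 ≡ 198^2 = 39204 ≡ 1509
sig^64 ≡ 1509^2 = 2277081 ≡ 303
sig^128 ≡ 303^2 = 91809 ≡ 1341
sig^256 ≡ 1341^2 = 1798281 ≡ 1486
sig^512 ≡ 1486^2 = 2208196 ≡ 1782
sig^1024 ≡ 1782^2 = 3175524 ≡ 1605
1265 = 1024 + 128 + 64 + 32 + 16 + 1, so sig^1265 ≡ 1605·1341·303·1509·198·2511 ≡ 1648 (mod 2513)
1648 ≠ 968, so verification fails.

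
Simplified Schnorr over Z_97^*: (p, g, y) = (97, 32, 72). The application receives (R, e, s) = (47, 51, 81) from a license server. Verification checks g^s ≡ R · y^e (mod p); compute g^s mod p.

12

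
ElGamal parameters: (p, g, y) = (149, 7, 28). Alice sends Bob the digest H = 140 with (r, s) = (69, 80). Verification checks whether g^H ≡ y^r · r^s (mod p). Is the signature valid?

invalid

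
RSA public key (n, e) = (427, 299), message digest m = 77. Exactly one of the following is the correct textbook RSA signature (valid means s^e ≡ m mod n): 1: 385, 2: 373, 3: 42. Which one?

3

Candidate 1: 385^299 mod 427 = 350
Candidate 2: 373^299 mod 427 = 340
Candidate 3: 42^299 mod 427 = 77
  → matches m = 77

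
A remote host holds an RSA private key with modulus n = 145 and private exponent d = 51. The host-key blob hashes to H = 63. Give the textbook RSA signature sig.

62

Squares mod 145: H^1≡63, H^2≡54, H^4≡16, H^8≡111, H^16≡141, H^32≡16
51 = 32 + 16 + 2 + 1, so H^51 ≡ 16·141·54·63 ≡ 62 (mod 145)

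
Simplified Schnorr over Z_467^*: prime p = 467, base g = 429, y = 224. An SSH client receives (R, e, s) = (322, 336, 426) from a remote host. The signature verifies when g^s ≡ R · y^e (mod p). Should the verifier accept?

reject

g^s mod p:
429^2 = 184041 ≡ 43
429^4 ≡ 43^2 = 1849 ≡ 448
429^8 ≡ 448^2 = 200704 ≡ 361
429^16 ≡ 361^2 = 130321 ≡ 28
429^32 ≡ 28^2 = 784 ≡ 317
429^64 ≡ 317^2 = 100489 ≡ 84
429^128 ≡ 84^2 = 7056 ≡ 51
429^256 ≡ 51^2 = 2601 ≡ 266
426 = 256 + 128 + 32 + 8 + 2, so 429^426 ≡ 266·51·317·361·43 ≡ 276 (mod 467)
R · y^e mod p:
224^2 = 50176 ≡ 207
224^4 ≡ 207^2 = 42849 ≡ 352
224^8 ≡ 352^2 = 123904 ≡ 149
224^16 ≡ 149^2 = 22201 ≡ 252
224^32 ≡ 252^2 = 63504 ≡ 459
224^64 ≡ 459^2 = 210681 ≡ 64
224^128 ≡ 64^2 = 4096 ≡ 360
224^256 ≡ 360^2 = 129600 ≡ 241
336 = 256 + 64 + 16, so 224^336 ≡ 241·64·252 ≡ 7 (mod 467)
322·7 = 2254 ≡ 386 (mod 467)
276 ≠ 386; the check fails.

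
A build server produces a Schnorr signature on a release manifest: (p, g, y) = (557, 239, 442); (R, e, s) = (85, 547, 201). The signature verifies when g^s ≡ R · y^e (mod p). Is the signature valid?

invalid

g^s mod p:
239^201 mod 557 = 48
R · y^e mod p:
442^547 mod 557 = 83
85·83 = 7055 ≡ 371 (mod 557)
48 ≠ 371; the check fails.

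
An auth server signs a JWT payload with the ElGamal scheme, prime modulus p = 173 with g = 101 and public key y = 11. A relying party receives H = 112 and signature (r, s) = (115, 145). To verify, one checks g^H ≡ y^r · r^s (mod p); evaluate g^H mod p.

23

Squares mod 173: 101^1≡101, 101^2≡167, 101^4≡36, 101^8≡85, 101^16≡132, 101^32≡124, 101^64≡152
112 = 64 + 32 + 16, so 101^112 ≡ 152·124·132 ≡ 23 (mod 173)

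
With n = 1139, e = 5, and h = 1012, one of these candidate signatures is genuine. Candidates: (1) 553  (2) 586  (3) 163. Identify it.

Candidate 1: Squares mod 1139: 553^1≡553, 553^2≡557, 553^4≡441; 5 = 4 + 1, so 553^5 ≡ 441·553 ≡ 127 (mod 1139)
Candidate 2: Squares mod 1139: 586^1≡586, 586^2≡557, 586^4≡441; 5 = 4 + 1, so 586^5 ≡ 441·586 ≡ 1012 (mod 1139)
  → matches h = 1012
Candidate 3: Squares mod 1139: 163^1≡163, 163^2≡372, 163^4≡565; 5 = 4 + 1, so 163^5 ≡ 565·163 ≡ 975 (mod 1139)

2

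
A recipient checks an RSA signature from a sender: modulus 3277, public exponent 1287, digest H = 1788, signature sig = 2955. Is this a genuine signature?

genuine

sig^2 ≡ 2955^2 = 8732025 ≡ 2097
sig^4 ≡ 2097^2 = 4397409 ≡ 2952
sig^8 ≡ 2952^2 = 8714304 ≡ 761
sig^16 ≡ 761^2 = 579121 ≡ 2369
sig^32 ≡ 2369^2 = 5612161 ≡ 1937
sig^64 ≡ 1937^2 = 3751969 ≡ 3081
sig^128 ≡ 3081^2 = 9492561 ≡ 2369
sig^256 ≡ 2369^2 = 5612161 ≡ 1937
sig^512 ≡ 1937^2 = 3751969 ≡ 3081
sig^1024 ≡ 3081^2 = 9492561 ≡ 2369
1287 = 1024 + 256 + 4 + 2 + 1, so sig^1287 ≡ 2369·1937·2952·2097·2955 ≡ 1788 (mod 3277)
sig^1287 mod 3277 = 1788 matches H.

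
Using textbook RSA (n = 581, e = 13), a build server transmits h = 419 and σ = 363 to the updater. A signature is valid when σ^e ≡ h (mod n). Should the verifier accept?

σ^2 ≡ 363^2 = 131769 ≡ 463
σ^4 ≡ 463^2 = 214369 ≡ 561
σ^8 ≡ 561^2 = 314721 ≡ 400
13 = 8 + 4 + 1, so σ^13 ≡ 400·561·363 ≡ 419 (mod 581)
419 = h, so the signature checks out.

accept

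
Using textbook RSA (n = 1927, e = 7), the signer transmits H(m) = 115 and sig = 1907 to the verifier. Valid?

yes

sig^2 ≡ 1907^2 = 3636649 ≡ 400
sig^4 ≡ 400^2 = 160000 ≡ 59
7 = 4 + 2 + 1, so sig^7 ≡ 59·400·1907 ≡ 115 (mod 1927)
115 = H(m), so the signature checks out.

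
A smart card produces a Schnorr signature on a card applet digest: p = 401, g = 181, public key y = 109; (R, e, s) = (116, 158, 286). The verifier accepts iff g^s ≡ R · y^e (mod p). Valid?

no

g^s mod p:
Squares mod 401: 181^1≡181, 181^2≡280, 181^4≡205, 181^8≡321, 181^16≡385, 181^32≡256, 181^64≡173, 181^128≡255, 181^256≡63
286 = 256 + 16 + 8 + 4 + 2, so 181^286 ≡ 63·385·321·205·280 ≡ 218 (mod 401)
R · y^e mod p:
Squares mod 401: 109^1≡109, 109^2≡252, 109^4≡146, 109^8≡63, 109^16≡360, 109^32≡77, 109^64≡315, 109^128≡178
158 = 128 + 16 + 8 + 4 + 2, so 109^158 ≡ 178·360·63·146·252 ≡ 344 (mod 401)
116·344 = 39904 ≡ 205 (mod 401)
218 ≠ 205; the check fails.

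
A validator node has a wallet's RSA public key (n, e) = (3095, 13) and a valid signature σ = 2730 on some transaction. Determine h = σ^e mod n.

85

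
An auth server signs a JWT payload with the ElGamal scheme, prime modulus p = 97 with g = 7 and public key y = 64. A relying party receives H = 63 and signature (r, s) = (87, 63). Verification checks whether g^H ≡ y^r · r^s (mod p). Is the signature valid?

valid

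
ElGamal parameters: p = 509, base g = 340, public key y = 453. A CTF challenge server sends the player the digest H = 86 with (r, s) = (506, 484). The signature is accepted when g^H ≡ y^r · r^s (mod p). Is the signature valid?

invalid

Left side g^H mod p:
Squares mod 509: 340^1≡340, 340^2≡57, 340^4≡195, 340^8≡359, 340^16≡104, 340^32≡127, 340^64≡350
86 = 64 + 16 + 4 + 2, so 340^86 ≡ 350·104·195·57 ≡ 224 (mod 509)
Right side y^r · r^s mod p:
Squares mod 509: 453^1≡453, 453^2≡82, 453^4≡107, 453^8≡251, 453^16≡394, 453^32≡500, 453^64≡81, 453^128≡453, 453^256≡82
506 = 256 + 128 + 64 + 32 + 16 + 8 + 2, so 453^506 ≡ 82·453·81·500·394·251·82 ≡ 329 (mod 509)
Squares mod 509: 506^1≡506, 506^2≡9, 506^4≡81, 506^8≡453, 506^16≡82, 506^32≡107, 506^64≡251, 506^128≡394, 506^256≡500
484 = 256 + 128 + 64 + 32 + 4, so 506^484 ≡ 500·394·251·107·81 ≡ 185 (mod 509)
329·185 = 60865 ≡ 294 (mod 509)
224 ≠ 294, so verification fails.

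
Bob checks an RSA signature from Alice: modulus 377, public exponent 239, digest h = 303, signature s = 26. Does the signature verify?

does not verify

s^2 ≡ 26^2 = 676 ≡ 299
s^4 ≡ 299^2 = 89401 ≡ 52
s^8 ≡ 52^2 = 2704 ≡ 65
s^16 ≡ 65^2 = 4225 ≡ 78
s^32 ≡ 78^2 = 6084 ≡ 52
s^64 ≡ 52^2 = 2704 ≡ 65
s^128 ≡ 65^2 = 4225 ≡ 78
239 = 128 + 64 + 32 + 8 + 4 + 2 + 1, so s^239 ≡ 78·65·52·65·52·299·26 ≡ 351 (mod 377)
351 ≠ 303, so verification fails.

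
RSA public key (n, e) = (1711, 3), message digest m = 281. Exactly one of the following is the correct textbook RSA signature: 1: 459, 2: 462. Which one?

1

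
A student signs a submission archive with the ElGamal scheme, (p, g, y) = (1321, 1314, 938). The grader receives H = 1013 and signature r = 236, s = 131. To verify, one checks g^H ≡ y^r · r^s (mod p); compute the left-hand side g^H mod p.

556

Squares mod 1321: 1314^1≡1314, 1314^2≡49, 1314^4≡1080, 1314^8≡1278, 1314^16≡528, 1314^32≡53, 1314^64≡167, 1314^128≡148, 1314^256≡768, 1314^512≡658
1013 = 512 + 256 + 128 + 64 + 32 + 16 + 4 + 1, so 1314^1013 ≡ 658·768·148·167·53·528·1080·1314 ≡ 556 (mod 1321)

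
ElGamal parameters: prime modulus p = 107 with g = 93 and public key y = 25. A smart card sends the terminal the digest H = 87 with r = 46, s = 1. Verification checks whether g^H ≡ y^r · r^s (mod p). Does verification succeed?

Left side g^H mod p:
93^87 mod 107 = 77
Right side y^r · r^s mod p:
25^46 mod 107 = 39
46^1 mod 107 = 46
39·46 = 1794 ≡ 82 (mod 107)
77 ≠ 82, so verification fails.

fails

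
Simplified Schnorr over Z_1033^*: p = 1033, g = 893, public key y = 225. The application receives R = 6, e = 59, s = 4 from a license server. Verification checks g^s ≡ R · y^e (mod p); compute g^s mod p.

729

893^2 = 797449 ≡ 1006
893^4 ≡ 1006^2 = 1012036 ≡ 729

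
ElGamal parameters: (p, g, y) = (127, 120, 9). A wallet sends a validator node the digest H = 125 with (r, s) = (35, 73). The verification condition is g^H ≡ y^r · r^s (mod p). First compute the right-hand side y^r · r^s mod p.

18

9^2 = 81
9^4 ≡ 81^2 = 6561 ≡ 84
9^8 ≡ 84^2 = 7056 ≡ 71
9^16 ≡ 71^2 = 5041 ≡ 88
9^32 ≡ 88^2 = 7744 ≡ 124
35 = 32 + 2 + 1, so 9^35 ≡ 124·81·9 ≡ 99 (mod 127)
35^2 = 1225 ≡ 82
35^4 ≡ 82^2 = 6724 ≡ 120
35^8 ≡ 120^2 = 14400 ≡ 49
35^16 ≡ 49^2 = 2401 ≡ 115
35^32 ≡ 115^2 = 13225 ≡ 17
35^64 ≡ 17^2 = 289 ≡ 35
73 = 64 + 8 + 1, so 35^73 ≡ 35·49·35 ≡ 81 (mod 127)
y^r · r^s ≡ 99·81 = 8019 ≡ 18 (mod 127)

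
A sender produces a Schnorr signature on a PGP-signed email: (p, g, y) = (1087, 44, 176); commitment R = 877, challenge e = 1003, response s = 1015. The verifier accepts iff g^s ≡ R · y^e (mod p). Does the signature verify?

g^s mod p:
Squares mod 1087: 44^1≡44, 44^2≡849, 44^4≡120, 44^8≡269, 44^16≡619, 44^32≡537, 44^64≡314, 44^128≡766, 44^256≡863, 44^512≡174
1015 = 512 + 256 + 128 + 64 + 32 + 16 + 4 + 2 + 1, so 44^1015 ≡ 174·863·766·314·537·619·120·849·44 ≡ 720 (mod 1087)
R · y^e mod p:
Squares mod 1087: 176^1≡176, 176^2≡540, 176^4≡284, 176^8≡218, 176^16≡783, 176^32≡21, 176^64≡441, 176^128≡995, 176^256≡855, 176^512≡561
1003 = 512 + 256 + 128 + 64 + 32 + 8 + 2 + 1, so 176^1003 ≡ 561·855·995·441·21·218·540·176 ≡ 45 (mod 1087)
877·45 = 39465 ≡ 333 (mod 1087)
720 ≠ 333; the check fails.

does not verify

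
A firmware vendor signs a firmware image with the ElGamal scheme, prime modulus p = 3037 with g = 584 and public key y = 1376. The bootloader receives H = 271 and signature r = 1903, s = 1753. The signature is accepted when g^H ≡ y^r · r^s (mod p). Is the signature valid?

Left side g^H mod p:
584^2 = 341056 ≡ 912
584^4 ≡ 912^2 = 831744 ≡ 2643
584^8 ≡ 2643^2 = 6985449 ≡ 349
584^16 ≡ 349^2 = 121801 ≡ 321
584^32 ≡ 321^2 = 103041 ≡ 2820
584^64 ≡ 2820^2 = 7952400 ≡ 1534
584^128 ≡ 1534^2 = 2353156 ≡ 2518
584^256 ≡ 2518^2 = 6340324 ≡ 2105
271 = 256 + 8 + 4 + 2 + 1, so 584^271 ≡ 2105·349·2643·912·584 ≡ 715 (mod 3037)
Right side y^r · r^s mod p:
1376^2 = 1893376 ≡ 1325
1376^4 ≡ 1325^2 = 1755625 ≡ 239
1376^8 ≡ 239^2 = 57121 ≡ 2455
1376^16 ≡ 2455^2 = 6027025 ≡ 1617
1376^32 ≡ 1617^2 = 2614689 ≡ 2869
1376^64 ≡ 2869^2 = 8231161 ≡ 891
1376^128 ≡ 891^2 = 793881 ≡ 1224
1376^256 ≡ 1224^2 = 1498176 ≡ 935
1376^512 ≡ 935^2 = 874225 ≡ 2606
1376^1024 ≡ 2606^2 = 6791236 ≡ 504
1903 = 1024 + 512 + 256 + 64 + 32 + 8 + 4 + 2 + 1, so 1376^1903 ≡ 504·2606·935·891·2869·2455·239·1325·1376 ≡ 1163 (mod 3037)
1903^2 = 3621409 ≡ 1305
1903^4 ≡ 1305^2 = 1703025 ≡ 2305
1903^8 ≡ 2305^2 = 5313025 ≡ 1312
1903^16 ≡ 1312^2 = 1721344 ≡ 2402
1903^32 ≡ 2402^2 = 5769604 ≡ 2341
1903^64 ≡ 2341^2 = 5480281 ≡ 1533
1903^128 ≡ 1533^2 = 2350089 ≡ 2488
1903^256 ≡ 2488^2 = 6190144 ≡ 738
1903^512 ≡ 738^2 = 544644 ≡ 1021
1903^1024 ≡ 1021^2 = 1042441 ≡ 750
1753 = 1024 + 512 + 128 + 64 + 16 + 8 + 1, so 1903^1753 ≡ 750·1021·2488·1533·2402·1312·1903 ≡ 2390 (mod 3037)
1163·2390 = 2779570 ≡ 715 (mod 3037)
715 ≡ 715 (mod 3037), so the signature is genuine.

valid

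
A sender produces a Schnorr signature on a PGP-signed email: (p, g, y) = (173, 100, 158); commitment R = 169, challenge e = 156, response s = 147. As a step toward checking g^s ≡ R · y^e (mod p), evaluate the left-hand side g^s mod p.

Squares mod 173: 100^1≡100, 100^2≡139, 100^4≡118, 100^8≡84, 100^16≡136, 100^32≡158, 100^64≡52, 100^128≡109
147 = 128 + 16 + 2 + 1, so 100^147 ≡ 109·136·139·100 ≡ 47 (mod 173)

47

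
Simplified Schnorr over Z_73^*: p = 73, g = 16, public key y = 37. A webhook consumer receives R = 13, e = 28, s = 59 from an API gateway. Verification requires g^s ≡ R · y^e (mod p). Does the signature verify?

g^s mod p:
16^2 = 256 ≡ 37
16^4 ≡ 37^2 = 1369 ≡ 55
16^8 ≡ 55^2 = 3025 ≡ 32
16^16 ≡ 32^2 = 1024 ≡ 2
16^32 ≡ 2^2 = 4
59 = 32 + 16 + 8 + 2 + 1, so 16^59 ≡ 4·2·32·37·16 ≡ 4 (mod 73)
R · y^e mod p:
37^2 = 1369 ≡ 55
37^4 ≡ 55^2 = 3025 ≡ 32
37^8 ≡ 32^2 = 1024 ≡ 2
37^16 ≡ 2^2 = 4
28 = 16 + 8 + 4, so 37^28 ≡ 4·2·32 ≡ 37 (mod 73)
13·37 = 481 ≡ 43 (mod 73)
4 ≠ 43; the check fails.

does not verify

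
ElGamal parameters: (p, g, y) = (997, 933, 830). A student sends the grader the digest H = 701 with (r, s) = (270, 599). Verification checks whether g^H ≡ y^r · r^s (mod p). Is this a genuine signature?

genuine

Left side g^H mod p:
Squares mod 997: 933^1≡933, 933^2≡108, 933^4≡697, 933^8≡270, 933^16≡119, 933^32≡203, 933^64≡332, 933^128≡554, 933^256≡837, 933^512≡675
701 = 512 + 128 + 32 + 16 + 8 + 4 + 1, so 933^701 ≡ 675·554·203·119·270·697·933 ≡ 327 (mod 997)
Right side y^r · r^s mod p:
Squares mod 997: 830^1≡830, 830^2≡970, 830^4≡729, 830^8≡40, 830^16≡603, 830^32≡701, 830^64≡877, 830^128≡442, 830^256≡949
270 = 256 + 8 + 4 + 2, so 830^270 ≡ 949·40·729·970 ≡ 75 (mod 997)
Squares mod 997: 270^1≡270, 270^2≡119, 270^4≡203, 270^8≡332, 270^16≡554, 270^32≡837, 270^64≡675, 270^128≡993, 270^256≡16, 270^512≡256
599 = 512 + 64 + 16 + 4 + 2 + 1, so 270^599 ≡ 256·675·554·203·119·270 ≡ 124 (mod 997)
75·124 = 9300 ≡ 327 (mod 997)
327 ≡ 327 (mod 997), so the signature is genuine.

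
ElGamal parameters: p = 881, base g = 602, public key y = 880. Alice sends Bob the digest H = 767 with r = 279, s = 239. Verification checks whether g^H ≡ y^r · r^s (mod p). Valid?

Left side g^H mod p:
Squares mod 881: 602^1≡602, 602^2≡313, 602^4≡178, 602^8≡849, 602^16≡143, 602^32≡186, 602^64≡237, 602^128≡666, 602^256≡413, 602^512≡536
767 = 512 + 128 + 64 + 32 + 16 + 8 + 4 + 2 + 1, so 602^767 ≡ 536·666·237·186·143·849·178·313·602 ≡ 757 (mod 881)
Right side y^r · r^s mod p:
Squares mod 881: 880^1≡880, 880^2≡1, 880^4≡1, 880^8≡1, 880^16≡1, 880^32≡1, 880^64≡1, 880^128≡1, 880^256≡1
279 = 256 + 16 + 4 + 2 + 1, so 880^279 ≡ 1·1·1·1·880 ≡ 880 (mod 881)
Squares mod 881: 279^1≡279, 279^2≡313, 279^4≡178, 279^8≡849, 279^16≡143, 279^32≡186, 279^64≡237, 279^128≡666
239 = 128 + 64 + 32 + 8 + 4 + 2 + 1, so 279^239 ≡ 666·237·186·849·178·313·279 ≡ 124 (mod 881)
880·124 = 109120 ≡ 757 (mod 881)
757 ≡ 757 (mod 881), so the signature is genuine.

yes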